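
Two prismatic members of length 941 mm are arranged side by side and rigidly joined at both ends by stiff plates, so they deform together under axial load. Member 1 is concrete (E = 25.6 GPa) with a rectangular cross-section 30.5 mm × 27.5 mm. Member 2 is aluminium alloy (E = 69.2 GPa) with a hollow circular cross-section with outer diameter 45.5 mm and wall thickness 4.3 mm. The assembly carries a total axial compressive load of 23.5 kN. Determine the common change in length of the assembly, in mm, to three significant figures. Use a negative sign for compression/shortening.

A_1 = 838.8 mm².
A_2 = 556.6 mm².
Equal strain + equilibrium ⇒ each member carries load in proportion to AE: A₁E₁ = 21470000 N, A₂E₂ = 38510000 N, ΣAE = 59990000 N.
δ = PL/ΣAE = -23500·941/59990000 = -0.3686 mm.

-0.369 mm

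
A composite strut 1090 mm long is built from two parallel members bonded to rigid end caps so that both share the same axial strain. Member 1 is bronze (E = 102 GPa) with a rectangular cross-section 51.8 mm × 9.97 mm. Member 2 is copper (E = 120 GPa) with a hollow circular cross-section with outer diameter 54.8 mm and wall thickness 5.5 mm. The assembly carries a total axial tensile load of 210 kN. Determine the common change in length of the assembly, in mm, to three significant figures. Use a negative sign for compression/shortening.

1.48 mm

A_1 = 516.4 mm².
A_2 = 851.8 mm².
Equal strain + equilibrium ⇒ each member carries load in proportion to AE: A₁E₁ = 52680000 N, A₂E₂ = 102200000 N, ΣAE = 154900000 N.
δ = PL/ΣAE = 210000·1090/154900000 = 1.478 mm.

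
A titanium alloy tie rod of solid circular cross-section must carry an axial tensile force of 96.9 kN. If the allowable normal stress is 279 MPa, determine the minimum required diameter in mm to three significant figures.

Required area A ≥ P/σ_allow = 96900/279 = 347.3 mm².
For a solid circular section, d ≥ √(4A/π) = 21.03 mm.

21.0 mm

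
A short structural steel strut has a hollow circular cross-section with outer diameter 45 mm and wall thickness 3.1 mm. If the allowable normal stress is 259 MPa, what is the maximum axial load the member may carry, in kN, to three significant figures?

106 kN

A = 408.1 mm².
P_max = σ_allow · A = 259 · 408.1 = 105700 N = 105.7 kN.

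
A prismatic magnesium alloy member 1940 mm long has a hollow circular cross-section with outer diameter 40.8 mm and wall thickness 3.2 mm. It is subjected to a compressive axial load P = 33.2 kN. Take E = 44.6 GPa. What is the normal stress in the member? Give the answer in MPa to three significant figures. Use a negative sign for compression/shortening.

-87.8 MPa

A = 378 mm².
σ = N/A = -33200/378 = -87.83 MPa.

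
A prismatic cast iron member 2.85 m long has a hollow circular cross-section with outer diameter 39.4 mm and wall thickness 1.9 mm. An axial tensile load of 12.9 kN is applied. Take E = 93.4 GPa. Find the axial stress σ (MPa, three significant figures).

57.6 MPa

A = 223.8 mm².
σ = N/A = 12900/223.8 = 57.63 MPa.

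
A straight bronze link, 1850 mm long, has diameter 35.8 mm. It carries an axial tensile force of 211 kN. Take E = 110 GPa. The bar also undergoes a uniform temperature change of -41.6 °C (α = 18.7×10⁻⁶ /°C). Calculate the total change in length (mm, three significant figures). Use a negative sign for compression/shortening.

2.09 mm

A = 1007 mm².
δ_mech = NL/(AE) = 211000·1850/(1007·110000) = 3.525 mm.
δ_thermal = αLΔT = 18.7e-6·1850·-41.6 = -1.439 mm.
δ = δ_mech + δ_thermal = 2.086 mm.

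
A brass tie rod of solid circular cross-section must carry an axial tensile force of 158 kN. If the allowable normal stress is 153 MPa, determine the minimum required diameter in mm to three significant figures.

36.3 mm

Required area A ≥ P/σ_allow = 158000/153 = 1033 mm².
For a solid circular section, d ≥ √(4A/π) = 36.26 mm.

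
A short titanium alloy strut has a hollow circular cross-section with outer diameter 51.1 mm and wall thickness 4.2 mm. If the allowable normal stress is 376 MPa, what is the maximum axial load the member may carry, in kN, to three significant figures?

A = 618.8 mm².
P_max = σ_allow · A = 376 · 618.8 = 232700 N = 232.7 kN.

233 kN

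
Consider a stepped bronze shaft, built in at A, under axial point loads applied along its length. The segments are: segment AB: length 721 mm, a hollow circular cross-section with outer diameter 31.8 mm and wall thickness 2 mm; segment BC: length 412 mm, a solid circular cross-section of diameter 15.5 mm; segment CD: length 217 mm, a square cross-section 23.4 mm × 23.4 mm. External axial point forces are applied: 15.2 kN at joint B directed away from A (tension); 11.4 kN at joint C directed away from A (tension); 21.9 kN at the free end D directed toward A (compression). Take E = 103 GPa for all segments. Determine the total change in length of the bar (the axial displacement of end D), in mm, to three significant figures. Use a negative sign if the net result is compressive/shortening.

Internal axial forces (sectioning from the free end, tension +): N_CD = -21.9 kN, N_BC = -10.5 kN, N_AB = 4.7 kN.
A_AB = 187.2 mm².
A_BC = 188.7 mm².
A_CD = 547.6 mm².
δ_AB = 4700·721/(187.2·103000) = 0.1757 mm
δ_BC = -10500·412/(188.7·103000) = -0.2226 mm
δ_CD = -21900·217/(547.6·103000) = -0.08426 mm
δ = Σδ_i = -0.1311 mm.

-0.131 mm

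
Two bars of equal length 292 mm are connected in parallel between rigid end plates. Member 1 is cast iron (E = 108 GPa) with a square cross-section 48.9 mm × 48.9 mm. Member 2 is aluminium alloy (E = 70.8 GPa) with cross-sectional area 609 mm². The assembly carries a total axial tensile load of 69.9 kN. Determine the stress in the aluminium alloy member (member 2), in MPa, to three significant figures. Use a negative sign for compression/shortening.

A_1 = 2391 mm².
Equal strain + equilibrium ⇒ each member carries load in proportion to AE: A₁E₁ = 258300000 N, A₂E₂ = 43120000 N, ΣAE = 301400000 N.
σ₂ = P·E₂/ΣAE = 69900·70800/301400000 = 16.42 MPa.

16.4 MPa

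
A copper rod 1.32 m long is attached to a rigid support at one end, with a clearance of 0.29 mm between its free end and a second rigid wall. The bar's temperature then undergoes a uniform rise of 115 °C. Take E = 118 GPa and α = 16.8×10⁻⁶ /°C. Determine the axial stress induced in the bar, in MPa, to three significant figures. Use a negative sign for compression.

-202 MPa

Free thermal expansion αLΔT = 16.8e-6 · 1320 · 115 = 2.55 mm.
The walls engage after the gap closes; constrained expansion = 2.55 − 0.29 = 2.26 mm.
The walls impose strain ε = −(2.26)/1320 = -1.7123e-03; σ = Eε = 118000 · -1.7123e-03 = -202.1 MPa.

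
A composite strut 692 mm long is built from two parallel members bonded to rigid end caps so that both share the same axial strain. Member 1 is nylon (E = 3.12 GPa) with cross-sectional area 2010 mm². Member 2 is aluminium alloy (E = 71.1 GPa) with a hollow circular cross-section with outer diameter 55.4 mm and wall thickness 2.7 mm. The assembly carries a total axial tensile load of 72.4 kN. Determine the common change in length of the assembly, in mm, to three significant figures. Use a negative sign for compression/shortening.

1.32 mm

A_2 = 447 mm².
Equal strain + equilibrium ⇒ each member carries load in proportion to AE: A₁E₁ = 6271000 N, A₂E₂ = 31780000 N, ΣAE = 38050000 N.
δ = PL/ΣAE = 72400·692/38050000 = 1.317 mm.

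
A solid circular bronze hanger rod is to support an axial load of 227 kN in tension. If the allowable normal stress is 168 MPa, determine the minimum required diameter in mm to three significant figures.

Required area A ≥ P/σ_allow = 227000/168 = 1351 mm².
For a solid circular section, d ≥ √(4A/π) = 41.48 mm.

41.5 mm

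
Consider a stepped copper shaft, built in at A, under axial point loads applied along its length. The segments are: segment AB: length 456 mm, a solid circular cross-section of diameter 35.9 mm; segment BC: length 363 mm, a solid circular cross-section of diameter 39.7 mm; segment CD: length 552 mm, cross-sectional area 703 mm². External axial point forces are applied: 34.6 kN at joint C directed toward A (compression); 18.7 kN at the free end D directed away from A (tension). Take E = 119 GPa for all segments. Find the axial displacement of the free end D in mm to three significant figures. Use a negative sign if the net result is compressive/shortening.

Internal axial forces (sectioning from the free end, tension +): N_CD = 18.7 kN, N_BC = -15.9 kN, N_AB = -15.9 kN.
A_AB = 1012 mm².
A_BC = 1238 mm².
δ_AB = -15900·456/(1012·119000) = -0.06019 mm
δ_BC = -15900·363/(1238·119000) = -0.03918 mm
δ_CD = 18700·552/(703·119000) = 0.1234 mm
δ = Σδ_i = 0.02402 mm.

0.0240 mm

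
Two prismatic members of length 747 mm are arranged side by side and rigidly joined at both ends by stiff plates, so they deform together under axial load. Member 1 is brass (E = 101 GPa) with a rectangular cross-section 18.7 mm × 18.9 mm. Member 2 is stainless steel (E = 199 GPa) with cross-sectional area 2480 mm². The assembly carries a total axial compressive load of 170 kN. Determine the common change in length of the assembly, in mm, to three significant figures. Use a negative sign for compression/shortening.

A_1 = 353.4 mm².
Equal strain + equilibrium ⇒ each member carries load in proportion to AE: A₁E₁ = 35700000 N, A₂E₂ = 493500000 N, ΣAE = 529200000 N.
δ = PL/ΣAE = -170000·747/529200000 = -0.24 mm.

-0.240 mm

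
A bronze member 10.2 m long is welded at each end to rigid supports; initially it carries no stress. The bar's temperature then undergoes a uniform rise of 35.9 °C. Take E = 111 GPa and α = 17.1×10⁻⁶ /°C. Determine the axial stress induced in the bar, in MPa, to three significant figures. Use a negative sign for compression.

-68.1 MPa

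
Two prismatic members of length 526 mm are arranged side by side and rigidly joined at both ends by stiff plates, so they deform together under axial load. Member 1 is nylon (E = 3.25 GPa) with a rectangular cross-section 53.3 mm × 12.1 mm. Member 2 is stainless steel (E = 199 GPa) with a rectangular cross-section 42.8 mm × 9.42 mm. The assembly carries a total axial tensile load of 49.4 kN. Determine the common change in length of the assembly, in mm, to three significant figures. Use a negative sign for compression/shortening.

A_1 = 644.9 mm².
A_2 = 403.2 mm².
Equal strain + equilibrium ⇒ each member carries load in proportion to AE: A₁E₁ = 2096000 N, A₂E₂ = 80230000 N, ΣAE = 82330000 N.
δ = PL/ΣAE = 49400·526/82330000 = 0.3156 mm.

0.316 mm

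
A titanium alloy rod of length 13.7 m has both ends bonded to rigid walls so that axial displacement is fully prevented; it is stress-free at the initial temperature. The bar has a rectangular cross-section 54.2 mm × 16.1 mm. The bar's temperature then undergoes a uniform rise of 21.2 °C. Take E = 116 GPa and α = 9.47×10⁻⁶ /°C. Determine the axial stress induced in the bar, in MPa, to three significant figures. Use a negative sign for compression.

-23.3 MPa

Free thermal expansion αLΔT = 9.47e-6 · 13700 · 21.2 = 2.75 mm.
The walls impose strain ε = −(2.75)/13700 = -2.0076e-04; σ = Eε = 116000 · -2.0076e-04 = -23.29 MPa.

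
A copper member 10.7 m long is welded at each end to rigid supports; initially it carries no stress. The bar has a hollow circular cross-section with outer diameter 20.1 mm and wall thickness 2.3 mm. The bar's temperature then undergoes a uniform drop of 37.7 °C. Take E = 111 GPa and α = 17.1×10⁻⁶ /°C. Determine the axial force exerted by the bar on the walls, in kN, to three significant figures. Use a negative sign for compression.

9.20 kN

Free thermal expansion αLΔT = 17.1e-6 · 10700 · -37.7 = -6.898 mm.
The walls impose strain ε = −(-6.898)/10700 = 6.4467e-04; σ = Eε = 111000 · 6.4467e-04 = 71.56 MPa.
Wall reaction R = σ·A = 71.56·128.6 = 9204 N = 9.204 kN.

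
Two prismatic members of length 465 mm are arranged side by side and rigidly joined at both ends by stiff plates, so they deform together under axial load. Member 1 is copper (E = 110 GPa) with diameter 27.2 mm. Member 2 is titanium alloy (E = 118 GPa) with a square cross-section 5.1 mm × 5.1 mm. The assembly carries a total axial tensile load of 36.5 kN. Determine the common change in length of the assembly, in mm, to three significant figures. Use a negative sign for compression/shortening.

0.253 mm

A_1 = 581.1 mm².
A_2 = 26.01 mm².
Equal strain + equilibrium ⇒ each member carries load in proportion to AE: A₁E₁ = 63920000 N, A₂E₂ = 3069000 N, ΣAE = 66990000 N.
δ = PL/ΣAE = 36500·465/66990000 = 0.2534 mm.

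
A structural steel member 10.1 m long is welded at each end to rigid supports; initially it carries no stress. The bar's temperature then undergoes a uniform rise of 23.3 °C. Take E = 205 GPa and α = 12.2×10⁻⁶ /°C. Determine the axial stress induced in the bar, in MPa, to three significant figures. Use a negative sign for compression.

-58.3 MPa

Free thermal expansion αLΔT = 12.2e-6 · 10100 · 23.3 = 2.871 mm.
The walls impose strain ε = −(2.871)/10100 = -2.8426e-04; σ = Eε = 205000 · -2.8426e-04 = -58.27 MPa.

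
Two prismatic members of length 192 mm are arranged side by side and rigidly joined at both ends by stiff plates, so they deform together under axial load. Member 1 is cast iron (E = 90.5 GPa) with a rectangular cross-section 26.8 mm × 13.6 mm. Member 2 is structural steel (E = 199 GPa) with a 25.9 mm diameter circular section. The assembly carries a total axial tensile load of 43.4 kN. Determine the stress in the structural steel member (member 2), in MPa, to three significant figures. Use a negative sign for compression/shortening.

62.7 MPa

A_1 = 364.5 mm².
A_2 = 526.9 mm².
Equal strain + equilibrium ⇒ each member carries load in proportion to AE: A₁E₁ = 32990000 N, A₂E₂ = 104800000 N, ΣAE = 137800000 N.
σ₂ = P·E₂/ΣAE = 43400·199000/137800000 = 62.66 MPa.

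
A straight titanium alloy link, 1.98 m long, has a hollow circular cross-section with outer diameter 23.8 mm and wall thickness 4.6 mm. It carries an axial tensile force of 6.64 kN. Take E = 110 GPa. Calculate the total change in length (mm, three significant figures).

0.431 mm

A = 277.5 mm².
δ_mech = NL/(AE) = 6640·1980/(277.5·110000) = 0.4308 mm.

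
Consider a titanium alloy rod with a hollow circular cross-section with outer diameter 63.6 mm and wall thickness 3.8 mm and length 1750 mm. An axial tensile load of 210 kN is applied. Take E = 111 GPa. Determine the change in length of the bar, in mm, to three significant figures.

4.64 mm

A = 713.9 mm².
δ_mech = NL/(AE) = 210000·1750/(713.9·111000) = 4.638 mm.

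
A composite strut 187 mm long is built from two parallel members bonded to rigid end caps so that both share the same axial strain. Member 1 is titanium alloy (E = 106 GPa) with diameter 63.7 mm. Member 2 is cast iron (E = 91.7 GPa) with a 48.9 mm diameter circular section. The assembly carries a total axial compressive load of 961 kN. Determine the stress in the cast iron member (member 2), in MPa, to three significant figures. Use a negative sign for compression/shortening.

-173 MPa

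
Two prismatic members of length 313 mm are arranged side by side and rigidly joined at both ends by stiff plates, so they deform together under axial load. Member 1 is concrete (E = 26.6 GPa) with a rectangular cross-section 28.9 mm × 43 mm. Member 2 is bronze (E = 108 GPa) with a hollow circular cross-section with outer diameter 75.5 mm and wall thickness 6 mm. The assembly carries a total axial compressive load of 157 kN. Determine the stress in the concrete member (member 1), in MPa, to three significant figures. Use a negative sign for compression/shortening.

-23.9 MPa

A_1 = 1243 mm².
A_2 = 1310 mm².
Equal strain + equilibrium ⇒ each member carries load in proportion to AE: A₁E₁ = 33060000 N, A₂E₂ = 141500000 N, ΣAE = 174500000 N.
σ₁ = P·E₁/ΣAE = -157000·26600/174500000 = -23.93 MPa.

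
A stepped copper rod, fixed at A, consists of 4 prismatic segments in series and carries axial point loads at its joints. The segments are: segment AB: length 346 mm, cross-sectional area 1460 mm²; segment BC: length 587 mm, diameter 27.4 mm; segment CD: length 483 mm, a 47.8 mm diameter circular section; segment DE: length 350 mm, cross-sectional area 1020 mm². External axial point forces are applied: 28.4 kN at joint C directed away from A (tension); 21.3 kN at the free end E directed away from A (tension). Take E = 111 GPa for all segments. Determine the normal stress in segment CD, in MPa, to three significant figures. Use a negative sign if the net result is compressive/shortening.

11.9 MPa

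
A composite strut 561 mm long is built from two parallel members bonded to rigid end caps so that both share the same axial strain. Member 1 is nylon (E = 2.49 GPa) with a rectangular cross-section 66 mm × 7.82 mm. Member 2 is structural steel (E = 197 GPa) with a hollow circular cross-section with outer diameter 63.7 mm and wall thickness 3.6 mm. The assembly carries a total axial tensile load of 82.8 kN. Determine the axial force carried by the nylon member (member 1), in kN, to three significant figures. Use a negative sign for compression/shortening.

A_1 = 516.1 mm².
A_2 = 679.7 mm².
Equal strain + equilibrium ⇒ each member carries load in proportion to AE: A₁E₁ = 1285000 N, A₂E₂ = 133900000 N, ΣAE = 135200000 N.
F₁ = P·A₁E₁/ΣAE = 82800·1285000/135200000 = 787.1 N.

0.787 kN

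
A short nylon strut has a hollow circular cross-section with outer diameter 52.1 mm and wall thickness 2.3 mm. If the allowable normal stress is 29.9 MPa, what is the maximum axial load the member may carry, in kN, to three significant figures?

A = 359.8 mm².
P_max = σ_allow · A = 29.9 · 359.8 = 10760 N = 10.76 kN.

10.8 kN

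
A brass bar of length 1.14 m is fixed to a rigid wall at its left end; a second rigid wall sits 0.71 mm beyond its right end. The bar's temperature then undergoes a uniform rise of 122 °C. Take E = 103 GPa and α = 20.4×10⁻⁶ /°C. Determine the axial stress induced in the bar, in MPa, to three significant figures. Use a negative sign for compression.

-192 MPa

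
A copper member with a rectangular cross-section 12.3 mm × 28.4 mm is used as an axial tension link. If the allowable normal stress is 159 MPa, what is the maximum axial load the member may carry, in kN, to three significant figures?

55.5 kN

A = 349.3 mm².
P_max = σ_allow · A = 159 · 349.3 = 55540 N = 55.54 kN.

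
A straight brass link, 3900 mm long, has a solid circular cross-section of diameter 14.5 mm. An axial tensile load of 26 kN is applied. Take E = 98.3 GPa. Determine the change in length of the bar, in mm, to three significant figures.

A = 165.1 mm².
δ_mech = NL/(AE) = 26000·3900/(165.1·98300) = 6.247 mm.

6.25 mm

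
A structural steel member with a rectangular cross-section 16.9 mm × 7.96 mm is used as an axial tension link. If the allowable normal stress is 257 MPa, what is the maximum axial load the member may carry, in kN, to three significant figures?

34.6 kN

A = 134.5 mm².
P_max = σ_allow · A = 257 · 134.5 = 34570 N = 34.57 kN.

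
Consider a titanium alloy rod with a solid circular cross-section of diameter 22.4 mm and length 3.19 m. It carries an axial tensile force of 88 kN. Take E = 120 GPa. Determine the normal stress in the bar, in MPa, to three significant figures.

A = 394.1 mm².
σ = N/A = 88000/394.1 = 223.3 MPa.

223 MPa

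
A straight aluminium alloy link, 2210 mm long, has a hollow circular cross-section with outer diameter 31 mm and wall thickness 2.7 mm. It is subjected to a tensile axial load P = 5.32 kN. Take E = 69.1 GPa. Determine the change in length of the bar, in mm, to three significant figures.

A = 240 mm².
δ_mech = NL/(AE) = 5320·2210/(240·69100) = 0.7088 mm.

0.709 mm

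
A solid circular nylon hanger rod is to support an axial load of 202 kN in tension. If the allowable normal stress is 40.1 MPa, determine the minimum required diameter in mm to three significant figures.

Required area A ≥ P/σ_allow = 202000/40.1 = 5037 mm².
For a solid circular section, d ≥ √(4A/π) = 80.09 mm.

80.1 mm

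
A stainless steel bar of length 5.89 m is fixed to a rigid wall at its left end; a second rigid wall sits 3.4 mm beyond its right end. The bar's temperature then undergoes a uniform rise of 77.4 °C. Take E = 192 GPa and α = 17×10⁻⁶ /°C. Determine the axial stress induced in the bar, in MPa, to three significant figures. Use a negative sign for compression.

-142 MPa

Free thermal expansion αLΔT = 17e-6 · 5890 · 77.4 = 7.75 mm.
The walls engage after the gap closes; constrained expansion = 7.75 − 3.4 = 4.35 mm.
The walls impose strain ε = −(4.35)/5890 = -7.3855e-04; σ = Eε = 192000 · -7.3855e-04 = -141.8 MPa.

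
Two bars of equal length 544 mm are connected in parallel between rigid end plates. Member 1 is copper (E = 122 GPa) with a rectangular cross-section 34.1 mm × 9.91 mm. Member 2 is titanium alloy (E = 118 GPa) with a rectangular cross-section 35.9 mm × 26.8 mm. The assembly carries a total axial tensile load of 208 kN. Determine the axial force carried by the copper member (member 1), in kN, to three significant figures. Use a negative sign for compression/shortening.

A_1 = 337.9 mm².
A_2 = 962.1 mm².
Equal strain + equilibrium ⇒ each member carries load in proportion to AE: A₁E₁ = 41230000 N, A₂E₂ = 113500000 N, ΣAE = 154800000 N.
F₁ = P·A₁E₁/ΣAE = 208000·41230000/154800000 = 55410 N.

55.4 kN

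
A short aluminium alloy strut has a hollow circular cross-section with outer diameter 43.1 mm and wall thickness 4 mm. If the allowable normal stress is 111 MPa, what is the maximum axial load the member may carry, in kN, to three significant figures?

54.5 kN

A = 491.3 mm².
P_max = σ_allow · A = 111 · 491.3 = 54540 N = 54.54 kN.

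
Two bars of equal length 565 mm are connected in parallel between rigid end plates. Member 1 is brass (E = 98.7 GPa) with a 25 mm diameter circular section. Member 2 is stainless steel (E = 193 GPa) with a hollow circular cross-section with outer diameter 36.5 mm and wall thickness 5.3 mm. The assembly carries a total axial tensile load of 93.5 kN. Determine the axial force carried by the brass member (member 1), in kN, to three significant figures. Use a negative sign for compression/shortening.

A_1 = 490.9 mm².
A_2 = 519.5 mm².
Equal strain + equilibrium ⇒ each member carries load in proportion to AE: A₁E₁ = 48450000 N, A₂E₂ = 100300000 N, ΣAE = 148700000 N.
F₁ = P·A₁E₁/ΣAE = 93500·48450000/148700000 = 30460 N.

30.5 kN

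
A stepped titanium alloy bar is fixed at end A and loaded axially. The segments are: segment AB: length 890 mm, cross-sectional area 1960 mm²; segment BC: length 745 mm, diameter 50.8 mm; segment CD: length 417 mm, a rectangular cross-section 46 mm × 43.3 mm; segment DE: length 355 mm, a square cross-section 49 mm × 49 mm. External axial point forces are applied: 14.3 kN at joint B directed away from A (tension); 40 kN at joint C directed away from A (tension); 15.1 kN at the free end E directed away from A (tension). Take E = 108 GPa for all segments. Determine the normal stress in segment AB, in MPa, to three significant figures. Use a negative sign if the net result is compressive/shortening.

35.4 MPa

Internal axial forces (sectioning from the free end, tension +): N_DE = 15.1 kN, N_CD = 15.1 kN, N_BC = 55.1 kN, N_AB = 69.4 kN.
σ_AB = N_AB/A_AB = 69400/1960 = 35.41 MPa.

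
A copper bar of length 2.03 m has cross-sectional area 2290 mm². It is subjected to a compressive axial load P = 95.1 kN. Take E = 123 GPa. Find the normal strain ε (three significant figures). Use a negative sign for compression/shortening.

-3.38e-04

σ = N/A = -41.53 MPa; ε = σ/E = -41.53/123000 = -3.376e-04.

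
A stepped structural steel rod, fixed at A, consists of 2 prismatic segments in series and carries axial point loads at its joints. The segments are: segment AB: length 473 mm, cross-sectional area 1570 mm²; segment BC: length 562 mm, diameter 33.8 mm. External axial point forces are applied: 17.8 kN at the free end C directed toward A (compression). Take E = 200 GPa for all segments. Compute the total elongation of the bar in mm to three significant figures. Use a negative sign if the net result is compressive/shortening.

Internal axial forces (sectioning from the free end, tension +): N_BC = -17.8 kN, N_AB = -17.8 kN.
A_BC = 897.3 mm².
δ_AB = -17800·473/(1570·200000) = -0.02681 mm
δ_BC = -17800·562/(897.3·200000) = -0.05574 mm
δ = Σδ_i = -0.08256 mm.

-0.0826 mm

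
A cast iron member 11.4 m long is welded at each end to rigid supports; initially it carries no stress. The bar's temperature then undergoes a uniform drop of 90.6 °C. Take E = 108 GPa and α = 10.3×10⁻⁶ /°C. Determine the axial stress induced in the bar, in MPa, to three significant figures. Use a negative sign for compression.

101 MPa

Free thermal expansion αLΔT = 10.3e-6 · 11400 · -90.6 = -10.64 mm.
The walls impose strain ε = −(-10.64)/11400 = 9.3318e-04; σ = Eε = 108000 · 9.3318e-04 = 100.8 MPa.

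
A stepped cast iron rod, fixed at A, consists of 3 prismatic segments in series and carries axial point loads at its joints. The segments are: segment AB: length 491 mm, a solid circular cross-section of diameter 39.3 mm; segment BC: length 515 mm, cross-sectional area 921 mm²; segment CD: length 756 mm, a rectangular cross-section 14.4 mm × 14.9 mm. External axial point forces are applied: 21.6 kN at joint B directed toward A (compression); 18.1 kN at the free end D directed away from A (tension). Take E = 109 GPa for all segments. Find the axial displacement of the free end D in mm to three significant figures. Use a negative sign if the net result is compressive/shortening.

0.665 mm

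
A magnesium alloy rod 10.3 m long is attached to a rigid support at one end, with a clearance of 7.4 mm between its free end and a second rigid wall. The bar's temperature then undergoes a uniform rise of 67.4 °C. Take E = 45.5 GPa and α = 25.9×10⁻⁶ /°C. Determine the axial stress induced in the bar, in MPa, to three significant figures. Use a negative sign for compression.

Free thermal expansion αLΔT = 25.9e-6 · 10300 · 67.4 = 17.98 mm.
The walls engage after the gap closes; constrained expansion = 17.98 − 7.4 = 10.58 mm.
The walls impose strain ε = −(10.58)/10300 = -1.0272e-03; σ = Eε = 45500 · -1.0272e-03 = -46.74 MPa.

-46.7 MPa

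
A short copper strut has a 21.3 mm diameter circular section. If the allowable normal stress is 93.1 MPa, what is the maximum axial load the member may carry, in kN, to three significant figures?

A = 356.3 mm².
P_max = σ_allow · A = 93.1 · 356.3 = 33170 N = 33.17 kN.

33.2 kN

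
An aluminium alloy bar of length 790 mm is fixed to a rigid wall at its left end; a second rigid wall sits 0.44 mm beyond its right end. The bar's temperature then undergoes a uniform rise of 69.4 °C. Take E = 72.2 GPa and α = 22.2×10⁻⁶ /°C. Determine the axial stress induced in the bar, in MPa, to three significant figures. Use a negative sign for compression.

-71.0 MPa

Free thermal expansion αLΔT = 22.2e-6 · 790 · 69.4 = 1.217 mm.
The walls engage after the gap closes; constrained expansion = 1.217 − 0.44 = 0.7771 mm.
The walls impose strain ε = −(0.7771)/790 = -9.8372e-04; σ = Eε = 72200 · -9.8372e-04 = -71.02 MPa.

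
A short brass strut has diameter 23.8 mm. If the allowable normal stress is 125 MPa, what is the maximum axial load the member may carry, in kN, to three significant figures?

55.6 kN

A = 444.9 mm².
P_max = σ_allow · A = 125 · 444.9 = 55610 N = 55.61 kN.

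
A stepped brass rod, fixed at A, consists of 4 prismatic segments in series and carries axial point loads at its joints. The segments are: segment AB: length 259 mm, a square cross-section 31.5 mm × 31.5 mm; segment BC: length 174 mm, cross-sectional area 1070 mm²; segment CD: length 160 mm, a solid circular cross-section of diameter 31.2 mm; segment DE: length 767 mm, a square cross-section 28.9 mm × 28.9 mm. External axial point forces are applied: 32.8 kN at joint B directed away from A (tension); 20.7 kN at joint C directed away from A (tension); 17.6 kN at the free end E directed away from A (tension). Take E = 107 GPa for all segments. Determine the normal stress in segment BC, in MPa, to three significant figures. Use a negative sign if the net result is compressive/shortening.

Internal axial forces (sectioning from the free end, tension +): N_DE = 17.6 kN, N_CD = 17.6 kN, N_BC = 38.3 kN, N_AB = 71.1 kN.
σ_BC = N_BC/A_BC = 38300/1070 = 35.79 MPa.

35.8 MPa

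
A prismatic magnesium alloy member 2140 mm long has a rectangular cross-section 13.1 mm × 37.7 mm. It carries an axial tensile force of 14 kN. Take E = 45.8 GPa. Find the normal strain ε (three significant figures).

A = 493.9 mm².
σ = N/A = 28.35 MPa; ε = σ/E = 28.35/45800 = 6.189e-04.

6.19e-04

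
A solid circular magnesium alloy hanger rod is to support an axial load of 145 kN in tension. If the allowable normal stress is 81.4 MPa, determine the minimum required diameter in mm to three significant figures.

Required area A ≥ P/σ_allow = 145000/81.4 = 1781 mm².
For a solid circular section, d ≥ √(4A/π) = 47.62 mm.

47.6 mm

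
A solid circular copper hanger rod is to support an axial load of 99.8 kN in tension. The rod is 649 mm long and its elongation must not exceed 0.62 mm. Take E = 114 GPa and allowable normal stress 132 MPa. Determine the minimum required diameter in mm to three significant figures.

34.2 mm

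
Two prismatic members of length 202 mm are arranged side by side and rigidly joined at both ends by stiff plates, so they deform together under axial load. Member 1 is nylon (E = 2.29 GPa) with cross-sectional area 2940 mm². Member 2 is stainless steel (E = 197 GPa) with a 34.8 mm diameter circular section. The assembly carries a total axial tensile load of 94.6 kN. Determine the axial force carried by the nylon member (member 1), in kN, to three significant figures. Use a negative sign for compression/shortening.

A_2 = 951.1 mm².
Equal strain + equilibrium ⇒ each member carries load in proportion to AE: A₁E₁ = 6733000 N, A₂E₂ = 187400000 N, ΣAE = 194100000 N.
F₁ = P·A₁E₁/ΣAE = 94600·6733000/194100000 = 3281 N.

3.28 kN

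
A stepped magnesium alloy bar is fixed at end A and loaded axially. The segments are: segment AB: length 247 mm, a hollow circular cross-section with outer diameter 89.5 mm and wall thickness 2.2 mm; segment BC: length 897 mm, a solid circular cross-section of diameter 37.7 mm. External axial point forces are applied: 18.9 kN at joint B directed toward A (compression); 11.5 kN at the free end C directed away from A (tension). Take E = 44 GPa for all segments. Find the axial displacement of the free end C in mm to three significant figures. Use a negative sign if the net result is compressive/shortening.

Internal axial forces (sectioning from the free end, tension +): N_BC = 11.5 kN, N_AB = -7.4 kN.
A_AB = 603.4 mm².
A_BC = 1116 mm².
δ_AB = -7400·247/(603.4·44000) = -0.06885 mm
δ_BC = 11500·897/(1116·44000) = 0.21 mm
δ = Σδ_i = 0.1412 mm.

0.141 mm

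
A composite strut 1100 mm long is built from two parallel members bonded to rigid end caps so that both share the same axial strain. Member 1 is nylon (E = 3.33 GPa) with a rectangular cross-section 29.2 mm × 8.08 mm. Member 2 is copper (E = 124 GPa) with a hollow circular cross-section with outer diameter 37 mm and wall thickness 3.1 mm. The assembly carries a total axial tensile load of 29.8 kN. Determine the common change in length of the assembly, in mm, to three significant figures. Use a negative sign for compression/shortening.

0.786 mm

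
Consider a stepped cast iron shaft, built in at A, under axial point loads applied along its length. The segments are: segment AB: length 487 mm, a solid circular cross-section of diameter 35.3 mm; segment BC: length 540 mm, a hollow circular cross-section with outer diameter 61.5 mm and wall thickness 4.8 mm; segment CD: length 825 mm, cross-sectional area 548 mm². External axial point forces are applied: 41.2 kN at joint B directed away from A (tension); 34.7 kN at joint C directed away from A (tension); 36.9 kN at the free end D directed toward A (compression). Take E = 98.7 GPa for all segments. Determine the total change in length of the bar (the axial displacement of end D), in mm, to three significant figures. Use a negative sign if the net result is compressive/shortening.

-0.380 mm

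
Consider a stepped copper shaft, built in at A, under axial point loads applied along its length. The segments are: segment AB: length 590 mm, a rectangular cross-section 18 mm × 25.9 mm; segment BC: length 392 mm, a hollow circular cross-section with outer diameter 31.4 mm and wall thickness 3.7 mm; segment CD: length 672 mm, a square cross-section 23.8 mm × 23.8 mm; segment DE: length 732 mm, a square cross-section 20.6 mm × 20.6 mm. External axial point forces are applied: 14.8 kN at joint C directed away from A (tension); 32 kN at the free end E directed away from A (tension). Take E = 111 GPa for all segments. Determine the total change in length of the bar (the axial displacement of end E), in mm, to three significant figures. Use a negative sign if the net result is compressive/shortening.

Internal axial forces (sectioning from the free end, tension +): N_DE = 32 kN, N_CD = 32 kN, N_BC = 46.8 kN, N_AB = 46.8 kN.
A_AB = 466.2 mm².
A_BC = 322 mm².
A_CD = 566.4 mm².
A_DE = 424.4 mm².
δ_AB = 46800·590/(466.2·111000) = 0.5336 mm
δ_BC = 46800·392/(322·111000) = 0.5133 mm
δ_CD = 32000·672/(566.4·111000) = 0.342 mm
δ_DE = 32000·732/(424.4·111000) = 0.4973 mm
δ = Σδ_i = 1.886 mm.

1.89 mm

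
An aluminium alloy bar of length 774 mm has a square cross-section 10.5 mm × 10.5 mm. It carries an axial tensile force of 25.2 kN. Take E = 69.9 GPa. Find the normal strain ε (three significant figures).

A = 110.2 mm².
σ = N/A = 228.6 MPa; ε = σ/E = 228.6/69900 = 3.270e-03.

0.00327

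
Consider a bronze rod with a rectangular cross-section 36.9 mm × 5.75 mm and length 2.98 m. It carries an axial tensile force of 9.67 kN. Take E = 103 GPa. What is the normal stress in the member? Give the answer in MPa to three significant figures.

45.6 MPa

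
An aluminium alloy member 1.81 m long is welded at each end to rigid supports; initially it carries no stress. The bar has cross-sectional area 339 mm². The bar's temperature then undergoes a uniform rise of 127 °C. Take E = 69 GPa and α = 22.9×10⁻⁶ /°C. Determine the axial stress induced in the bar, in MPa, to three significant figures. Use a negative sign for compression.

Free thermal expansion αLΔT = 22.9e-6 · 1810 · 127 = 5.264 mm.
The walls impose strain ε = −(5.264)/1810 = -2.9083e-03; σ = Eε = 69000 · -2.9083e-03 = -200.7 MPa.

-201 MPa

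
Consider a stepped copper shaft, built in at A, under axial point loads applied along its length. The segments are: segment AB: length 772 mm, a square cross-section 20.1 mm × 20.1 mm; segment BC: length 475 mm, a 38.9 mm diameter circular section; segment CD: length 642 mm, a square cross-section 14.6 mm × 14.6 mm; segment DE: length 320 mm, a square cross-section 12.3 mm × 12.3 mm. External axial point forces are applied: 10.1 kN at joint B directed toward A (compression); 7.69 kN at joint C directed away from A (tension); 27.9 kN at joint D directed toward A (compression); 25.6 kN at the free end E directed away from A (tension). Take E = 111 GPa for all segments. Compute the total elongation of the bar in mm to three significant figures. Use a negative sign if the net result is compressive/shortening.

Internal axial forces (sectioning from the free end, tension +): N_DE = 25.6 kN, N_CD = -2.3 kN, N_BC = 5.39 kN, N_AB = -4.71 kN.
A_AB = 404 mm².
A_BC = 1188 mm².
A_CD = 213.2 mm².
A_DE = 151.3 mm².
δ_AB = -4710·772/(404·111000) = -0.08108 mm
δ_BC = 5390·475/(1188·111000) = 0.01941 mm
δ_CD = -2300·642/(213.2·111000) = -0.06241 mm
δ_DE = 25600·320/(151.3·111000) = 0.4878 mm
δ = Σδ_i = 0.3637 mm.

0.364 mm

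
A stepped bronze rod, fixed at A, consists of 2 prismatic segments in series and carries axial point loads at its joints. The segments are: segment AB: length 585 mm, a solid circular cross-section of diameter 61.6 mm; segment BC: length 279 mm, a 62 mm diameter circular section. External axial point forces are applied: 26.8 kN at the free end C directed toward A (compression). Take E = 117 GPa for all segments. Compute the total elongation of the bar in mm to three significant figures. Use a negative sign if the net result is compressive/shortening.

-0.0661 mm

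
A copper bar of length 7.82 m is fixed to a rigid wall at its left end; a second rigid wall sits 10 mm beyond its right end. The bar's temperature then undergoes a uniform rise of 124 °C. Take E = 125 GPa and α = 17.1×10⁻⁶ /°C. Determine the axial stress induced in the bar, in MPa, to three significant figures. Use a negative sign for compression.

-105 MPa

Free thermal expansion αLΔT = 17.1e-6 · 7820 · 124 = 16.58 mm.
The walls engage after the gap closes; constrained expansion = 16.58 − 10 = 6.582 mm.
The walls impose strain ε = −(6.582)/7820 = -8.4163e-04; σ = Eε = 125000 · -8.4163e-04 = -105.2 MPa.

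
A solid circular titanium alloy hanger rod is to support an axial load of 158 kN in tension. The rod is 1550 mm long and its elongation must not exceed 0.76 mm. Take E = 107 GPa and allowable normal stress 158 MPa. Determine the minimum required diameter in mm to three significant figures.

61.9 mm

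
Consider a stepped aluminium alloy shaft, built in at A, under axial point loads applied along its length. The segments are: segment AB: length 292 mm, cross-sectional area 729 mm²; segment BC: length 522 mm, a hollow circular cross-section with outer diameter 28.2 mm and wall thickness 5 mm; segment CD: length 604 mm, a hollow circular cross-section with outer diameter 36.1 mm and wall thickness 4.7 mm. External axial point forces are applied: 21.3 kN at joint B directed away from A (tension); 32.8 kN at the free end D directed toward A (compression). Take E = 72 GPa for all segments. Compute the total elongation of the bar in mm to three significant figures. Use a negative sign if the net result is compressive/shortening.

-1.31 mm

Internal axial forces (sectioning from the free end, tension +): N_CD = -32.8 kN, N_BC = -32.8 kN, N_AB = -11.5 kN.
A_BC = 364.4 mm².
A_CD = 463.6 mm².
δ_AB = -11500·292/(729·72000) = -0.06398 mm
δ_BC = -32800·522/(364.4·72000) = -0.6525 mm
δ_CD = -32800·604/(463.6·72000) = -0.5935 mm
δ = Σδ_i = -1.31 mm.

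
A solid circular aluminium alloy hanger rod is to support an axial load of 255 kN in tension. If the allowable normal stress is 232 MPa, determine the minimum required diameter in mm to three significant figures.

37.4 mm

Required area A ≥ P/σ_allow = 255000/232 = 1099 mm².
For a solid circular section, d ≥ √(4A/π) = 37.41 mm.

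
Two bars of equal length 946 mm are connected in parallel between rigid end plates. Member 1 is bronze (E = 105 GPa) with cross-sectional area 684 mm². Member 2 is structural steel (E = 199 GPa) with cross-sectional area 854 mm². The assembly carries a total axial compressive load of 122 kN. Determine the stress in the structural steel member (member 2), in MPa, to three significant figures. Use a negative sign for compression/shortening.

Equal strain + equilibrium ⇒ each member carries load in proportion to AE: A₁E₁ = 71820000 N, A₂E₂ = 169900000 N, ΣAE = 241800000 N.
σ₂ = P·E₂/ΣAE = -122000·199000/241800000 = -100.4 MPa.

-100 MPa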